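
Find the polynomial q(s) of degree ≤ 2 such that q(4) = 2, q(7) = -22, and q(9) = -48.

Write q(s) = as^2 + bs + c. Substituting each data point gives a linear system:
  16a + 4b + c = 2
  49a + 7b + c = -22
  81a + 9b + c = -48
Solving the system yields a = -1, b = 3, c = 6.
So q(s) = -s^2 + 3s + 6.
Check: q(9) = -48. ✓

q(s) = -s^2 + 3s + 6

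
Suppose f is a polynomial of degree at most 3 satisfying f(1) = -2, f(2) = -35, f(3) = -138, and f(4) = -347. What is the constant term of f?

Write f(x) = ax^3 + bx^2 + cx + d. Substituting each data point gives a linear system:
  a + b + c + d = -2
  8a + 4b + 2c + d = -35
  27a + 9b + 3c + d = -138
  64a + 16b + 4c + d = -347
Solving the system yields a = -6, b = 1, c = 6, d = -3.
So f(x) = -6x^3 + x^2 + 6x - 3.
The constant term is -3.

-3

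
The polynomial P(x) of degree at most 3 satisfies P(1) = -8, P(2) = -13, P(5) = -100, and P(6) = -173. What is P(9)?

Write P(x) = ax^3 + bx^2 + cx + d. Substituting each data point gives a linear system:
  a + b + c + d = -8
  8a + 4b + 2c + d = -13
  125a + 25b + 5c + d = -100
  216a + 36b + 6c + d = -173
Solving the system yields a = -1, b = 2, c = -4, d = -5.
So P(x) = -x³ + 2x² - 4x - 5.
Then P(9) = -608.

-608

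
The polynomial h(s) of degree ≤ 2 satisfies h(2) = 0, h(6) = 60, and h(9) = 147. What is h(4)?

22

Using the Lagrange interpolation formula with nodes 2, 6, 9:
  L_0(s) = (s - 6)(s - 9) / 28
  L_1(s) = (s - 2)(s - 9) / -12
  L_2(s) = (s - 2)(s - 6) / 21
Then h(s) = 0·L_0(s) + 60·L_1(s) + 147·L_2(s).
Expanding and collecting terms gives h(s) = 2s^2 - s - 6.
Evaluating at s = 4: h(4) = 22.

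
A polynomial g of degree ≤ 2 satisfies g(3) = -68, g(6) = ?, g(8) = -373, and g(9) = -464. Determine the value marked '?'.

The 3 known points determine the degree-2 polynomial uniquely.
Write g(t) = at^2 + bt + c. Substituting each data point gives a linear system:
  9a + 3b + c = -68
  64a + 8b + c = -373
  81a + 9b + c = -464
Solving the system yields a = -5, b = -6, c = -5.
So g(t) = -5t^2 - 6t - 5.
Then g(6) = -221.

-221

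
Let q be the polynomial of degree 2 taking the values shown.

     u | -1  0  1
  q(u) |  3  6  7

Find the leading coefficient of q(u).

Write q(u) = au^2 + bu + c. Substituting each data point gives a linear system:
  a - b + c = 3
  c = 6
  a + b + c = 7
Solving the system yields a = -1, b = 2, c = 6.
So q(u) = -u^2 + 2u + 6.
The leading coefficient is -1.

-1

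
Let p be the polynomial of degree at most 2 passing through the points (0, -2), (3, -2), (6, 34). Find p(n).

p(n) = 2n^2 - 6n - 2

Write p(n) = an^2 + bn + c. Substituting each data point gives a linear system:
  c = -2
  9a + 3b + c = -2
  36a + 6b + c = 34
Solving the system yields a = 2, b = -6, c = -2.
So p(n) = 2n^2 - 6n - 2.
Check: p(0) = -2. ✓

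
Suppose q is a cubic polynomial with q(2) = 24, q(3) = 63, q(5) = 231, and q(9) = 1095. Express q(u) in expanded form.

Write q(u) = au^3 + bu^2 + cu + d. Substituting each data point gives a linear system:
  8a + 4b + 2c + d = 24
  27a + 9b + 3c + d = 63
  125a + 25b + 5c + d = 231
  729a + 81b + 9c + d = 1095
Solving the system yields a = 1, b = 5, c = -5, d = 6.
So q(u) = u^3 + 5u^2 - 5u + 6.
Check: q(2) = 24. ✓

q(u) = u^3 + 5u^2 - 5u + 6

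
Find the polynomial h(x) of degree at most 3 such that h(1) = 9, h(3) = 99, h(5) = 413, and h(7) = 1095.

h(x) = 3x^3 + x^2 + 2x + 3

Using the Lagrange interpolation formula with nodes 1, 3, 5, 7:
  L_0(x) = (x - 3)(x - 5)(x - 7) / -48
  L_1(x) = (x - 1)(x - 5)(x - 7) / 16
  L_2(x) = (x - 1)(x - 3)(x - 7) / -16
  L_3(x) = (x - 1)(x - 3)(x - 5) / 48
Then h(x) = 9·L_0(x) + 99·L_1(x) + 413·L_2(x) + 1095·L_3(x).
Expanding and collecting terms gives h(x) = 3x³ + x² + 2x + 3.
Check: h(5) = 413. ✓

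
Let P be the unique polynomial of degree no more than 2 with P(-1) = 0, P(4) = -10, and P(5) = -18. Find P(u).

P(u) = -u^2 + u + 2

Write P(u) = au^2 + bu + c. Substituting each data point gives a linear system:
  a - b + c = 0
  16a + 4b + c = -10
  25a + 5b + c = -18
Solving the system yields a = -1, b = 1, c = 2.
So P(u) = -u^2 + u + 2.
Check: P(5) = -18. ✓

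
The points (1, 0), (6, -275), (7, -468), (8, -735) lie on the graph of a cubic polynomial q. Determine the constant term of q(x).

1

Write q(x) = ax^3 + bx^2 + cx + d. Substituting each data point gives a linear system:
  a + b + c + d = 0
  216a + 36b + 6c + d = -275
  343a + 49b + 7c + d = -468
  512a + 64b + 8c + d = -735
Solving the system yields a = -2, b = 5, c = -4, d = 1.
So q(x) = -2x^3 + 5x^2 - 4x + 1.
The constant term is 1.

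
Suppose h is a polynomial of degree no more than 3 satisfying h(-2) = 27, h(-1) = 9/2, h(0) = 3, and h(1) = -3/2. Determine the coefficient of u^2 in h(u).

-3/2

Write h(u) = au^3 + bu^2 + cu + d. Substituting each data point gives a linear system:
  -8a + 4b - 2c + d = 27
  -a + b - c + d = 9/2
  d = 3
  a + b + c + d = -3/2
Solving the system yields a = -4, b = -3/2, c = 1, d = 3.
So h(u) = -4u³ - (3/2)u² + u + 3.
The coefficient of u^2 is -3/2.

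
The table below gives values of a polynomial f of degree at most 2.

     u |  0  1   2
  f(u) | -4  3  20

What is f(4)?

84

Using the Lagrange interpolation formula with nodes 0, 1, 2:
  L_0(u) = (u - 1)(u - 2) / 2
  L_1(u) = u(u - 2) / -1
  L_2(u) = u(u - 1) / 2
Then f(u) = -4·L_0(u) + 3·L_1(u) + 20·L_2(u).
Expanding and collecting terms gives f(u) = 5u^2 + 2u - 4.
Evaluating at u = 4: f(4) = 84.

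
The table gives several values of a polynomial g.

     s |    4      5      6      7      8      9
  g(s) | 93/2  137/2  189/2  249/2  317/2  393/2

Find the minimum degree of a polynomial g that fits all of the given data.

2

Forward differences of the values at s = 4, 5, 6, 7, 8, 9:
  g  : 93/2  137/2  189/2  249/2  317/2  393/2
  Δ  : 22  26  30  34  38
  Δ^2: 4  4  4  4
  Δ^3: 0  0  0
  Δ^4: 0  0
  Δ^5: 0
The second differences are constant (4) and nonzero, while all higher differences vanish, so the minimal degree is 2.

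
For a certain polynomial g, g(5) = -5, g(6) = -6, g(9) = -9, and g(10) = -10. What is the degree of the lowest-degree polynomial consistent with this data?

Divided differences on the nodes 5, 6, 9, 10:
  order 0: -5  -6  -9  -10
  order 1: -1  -1  -1
  order 2: 0  0
  order 3: 0
The order-1 divided differences are all -1 (nonzero) and every higher order vanishes, so the data lies on a polynomial of degree exactly 1.

1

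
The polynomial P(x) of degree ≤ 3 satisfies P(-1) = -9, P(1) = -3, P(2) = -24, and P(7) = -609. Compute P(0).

0

Write P(x) = ax^3 + bx^2 + cx + d. Substituting each data point gives a linear system:
  -a + b - c + d = -9
  a + b + c + d = -3
  8a + 4b + 2c + d = -24
  343a + 49b + 7c + d = -609
Solving the system yields a = -1, b = -6, c = 4, d = 0.
So P(x) = -x³ - 6x² + 4x.
Then P(0) = 0.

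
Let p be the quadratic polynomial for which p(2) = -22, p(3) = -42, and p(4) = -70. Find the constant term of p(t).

-6

Write p(t) = at^2 + bt + c. Substituting each data point gives a linear system:
  4a + 2b + c = -22
  9a + 3b + c = -42
  16a + 4b + c = -70
Solving the system yields a = -4, b = 0, c = -6.
So p(t) = -4t^2 - 6.
The constant term is -6.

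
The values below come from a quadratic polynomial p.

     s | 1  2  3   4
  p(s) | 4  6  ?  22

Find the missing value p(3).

12

The 3 known points determine the degree-2 polynomial uniquely.
Write p(s) = as^2 + bs + c. Substituting each data point gives a linear system:
  a + b + c = 4
  4a + 2b + c = 6
  16a + 4b + c = 22
Solving the system yields a = 2, b = -4, c = 6.
So p(s) = 2s^2 - 4s + 6.
Then p(3) = 12.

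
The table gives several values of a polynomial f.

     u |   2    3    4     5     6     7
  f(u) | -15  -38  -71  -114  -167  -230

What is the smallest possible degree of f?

2

Forward differences of the values at u = 2, 3, 4, 5, 6, 7:
  f  : -15  -38  -71  -114  -167  -230
  Δ  : -23  -33  -43  -53  -63
  Δ^2: -10  -10  -10  -10
  Δ^3: 0  0  0
  Δ^4: 0  0
  Δ^5: 0
The second differences are constant (-10) and nonzero, while all higher differences vanish, so the minimal degree is 2.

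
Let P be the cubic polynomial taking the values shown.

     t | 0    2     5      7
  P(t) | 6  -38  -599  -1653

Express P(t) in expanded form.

Write P(t) = at^3 + bt^2 + ct + d. Substituting each data point gives a linear system:
  d = 6
  8a + 4b + 2c + d = -38
  125a + 25b + 5c + d = -599
  343a + 49b + 7c + d = -1653
Solving the system yields a = -5, b = 2, c = -6, d = 6.
So P(t) = -5t³ + 2t² - 6t + 6.
Check: P(2) = -38. ✓

P(t) = -5t^3 + 2t^2 - 6t + 6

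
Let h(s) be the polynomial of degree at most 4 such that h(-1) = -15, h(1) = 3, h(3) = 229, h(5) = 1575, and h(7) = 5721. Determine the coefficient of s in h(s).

6

Write h(s) = as^4 + bs^3 + cs^2 + ds + e. Substituting each data point gives a linear system:
  a - b + c - d + e = -15
  a + b + c + d + e = 3
  81a + 27b + 9c + 3d + e = 229
  625a + 125b + 25c + 5d + e = 1575
  2401a + 343b + 49c + 7d + e = 5721
Solving the system yields a = 2, b = 3, c = -3, d = 6, e = -5.
So h(s) = 2s^4 + 3s^3 - 3s^2 + 6s - 5.
The coefficient of s is 6.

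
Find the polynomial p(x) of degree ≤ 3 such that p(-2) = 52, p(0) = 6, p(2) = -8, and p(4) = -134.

p(x) = -3x^3 + 4x^2 - 3x + 6

Using the Lagrange interpolation formula with nodes -2, 0, 2, 4:
  L_0(x) = x(x - 2)(x - 4) / -48
  L_1(x) = (x + 2)(x - 2)(x - 4) / 16
  L_2(x) = (x + 2)x(x - 4) / -16
  L_3(x) = (x + 2)x(x - 2) / 48
Then p(x) = 52·L_0(x) + 6·L_1(x) - 8·L_2(x) - 134·L_3(x).
Expanding and collecting terms gives p(x) = -3x^3 + 4x^2 - 3x + 6.
Check: p(-2) = 52. ✓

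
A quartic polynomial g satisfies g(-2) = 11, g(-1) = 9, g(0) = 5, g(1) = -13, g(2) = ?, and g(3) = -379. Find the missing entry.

-105

The 5 known points determine the degree-4 polynomial uniquely.
Write g(s) = as^4 + bs^3 + cs^2 + ds + e. Substituting each data point gives a linear system:
  16a - 8b + 4c - 2d + e = 11
  a - b + c - d + e = 9
  e = 5
  a + b + c + d + e = -13
  81a + 27b + 9c + 3d + e = -379
Solving the system yields a = -2, b = -6, c = -5, d = -5, e = 5.
So g(s) = -2s^4 - 6s^3 - 5s^2 - 5s + 5.
Then g(2) = -105.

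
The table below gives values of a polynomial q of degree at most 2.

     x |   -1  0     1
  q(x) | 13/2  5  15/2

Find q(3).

Forward differences of the values at x = -1, 0, 1:
  q  : 13/2  5  15/2
  Δ  : -3/2  5/2
  Δ^2: 4
The second differences are constant, confirming degree 2.
Interpolating (Newton forward form) and evaluating at x = 3 gives q(3) = 49/2.

49/2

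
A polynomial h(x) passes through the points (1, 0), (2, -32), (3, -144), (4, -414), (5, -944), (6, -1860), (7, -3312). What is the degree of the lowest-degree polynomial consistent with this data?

4

Forward differences of the values at x = 1, 2, 3, 4, 5, 6, 7:
  h  : 0  -32  -144  -414  -944  -1860  -3312
  Δ  : -32  -112  -270  -530  -916  -1452
  Δ^2: -80  -158  -260  -386  -536
  Δ^3: -78  -102  -126  -150
  Δ^4: -24  -24  -24
  Δ^5: 0  0
  Δ^6: 0
The fourth differences are constant (-24) and nonzero, while all higher differences vanish, so the minimal degree is 4.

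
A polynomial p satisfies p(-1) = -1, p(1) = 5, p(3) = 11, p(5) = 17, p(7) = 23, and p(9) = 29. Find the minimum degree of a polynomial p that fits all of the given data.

1

Forward differences of the values at t = -1, 1, 3, 5, 7, 9:
  p  : -1  5  11  17  23  29
  Δ  : 6  6  6  6  6
  Δ^2: 0  0  0  0
  Δ^3: 0  0  0
  Δ^4: 0  0
  Δ^5: 0
The first differences are constant (6) and nonzero, while all higher differences vanish, so the minimal degree is 1.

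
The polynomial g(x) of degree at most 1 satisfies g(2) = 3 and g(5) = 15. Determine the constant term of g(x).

Write g(x) = ax + b. Substituting each data point gives a linear system:
  2a + b = 3
  5a + b = 15
Solving the system yields a = 4, b = -5.
So g(x) = 4x - 5.
The constant term is -5.

-5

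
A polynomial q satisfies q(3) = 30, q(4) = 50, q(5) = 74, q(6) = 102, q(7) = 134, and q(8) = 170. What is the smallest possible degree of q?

2

Forward differences of the values at u = 3, 4, 5, 6, 7, 8:
  q  : 30  50  74  102  134  170
  Δ  : 20  24  28  32  36
  Δ^2: 4  4  4  4
  Δ^3: 0  0  0
  Δ^4: 0  0
  Δ^5: 0
The second differences are constant (4) and nonzero, while all higher differences vanish, so the minimal degree is 2.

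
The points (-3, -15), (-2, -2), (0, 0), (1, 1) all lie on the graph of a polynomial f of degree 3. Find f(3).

Using the Lagrange interpolation formula with nodes -3, -2, 0, 1:
  L_0(n) = (n + 2)n(n - 1) / -12
  L_1(n) = (n + 3)n(n - 1) / 6
  L_2(n) = (n + 3)(n + 2)(n - 1) / -6
  L_3(n) = (n + 3)(n + 2)n / 12
Then f(n) = -15·L_0(n) - 2·L_1(n) + 0·L_2(n) + 1·L_3(n).
Expanding and collecting terms gives f(n) = n^3 + n^2 - n.
Evaluating at n = 3: f(3) = 33.

33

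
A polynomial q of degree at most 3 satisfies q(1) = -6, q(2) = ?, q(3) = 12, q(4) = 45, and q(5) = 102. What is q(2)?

-3

On equispaced nodes a degree-3 polynomial has vanishing fourth forward difference, so
  q(1) - 4·q(2) + 6·q(3) - 4·q(4) + q(5) = 0.
Substituting the known values and solving for q(2):
  -4·q(2) = 12
  q(2) = -3.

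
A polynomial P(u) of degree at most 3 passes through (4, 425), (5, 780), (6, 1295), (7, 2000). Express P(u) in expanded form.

P(u) = 5u^3 + 5u^2 + 5u + 5

Using the Lagrange interpolation formula with nodes 4, 5, 6, 7:
  L_0(u) = (u - 5)(u - 6)(u - 7) / -6
  L_1(u) = (u - 4)(u - 6)(u - 7) / 2
  L_2(u) = (u - 4)(u - 5)(u - 7) / -2
  L_3(u) = (u - 4)(u - 5)(u - 6) / 6
Then P(u) = 425·L_0(u) + 780·L_1(u) + 1295·L_2(u) + 2000·L_3(u).
Expanding and collecting terms gives P(u) = 5u³ + 5u² + 5u + 5.
Check: P(4) = 425. ✓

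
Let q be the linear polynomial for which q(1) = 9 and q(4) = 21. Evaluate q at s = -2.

-3

Using the Lagrange interpolation formula with nodes 1, 4:
  L_0(s) = (s - 4) / -3
  L_1(s) = (s - 1) / 3
Then q(s) = 9·L_0(s) + 21·L_1(s).
Expanding and collecting terms gives q(s) = 4s + 5.
Evaluating at s = -2: q(-2) = -3.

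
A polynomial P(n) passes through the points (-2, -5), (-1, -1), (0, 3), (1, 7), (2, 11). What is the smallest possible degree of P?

Forward differences of the values at n = -2, -1, 0, 1, 2:
  P  : -5  -1  3  7  11
  Δ  : 4  4  4  4
  Δ^2: 0  0  0
  Δ^3: 0  0
  Δ^4: 0
The first differences are constant (4) and nonzero, while all higher differences vanish, so the minimal degree is 1.

1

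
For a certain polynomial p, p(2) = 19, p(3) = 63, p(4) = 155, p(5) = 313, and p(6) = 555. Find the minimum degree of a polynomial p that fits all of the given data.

3

Forward differences of the values at n = 2, 3, 4, 5, 6:
  p  : 19  63  155  313  555
  Δ  : 44  92  158  242
  Δ^2: 48  66  84
  Δ^3: 18  18
  Δ^4: 0
The third differences are constant (18) and nonzero, while all higher differences vanish, so the minimal degree is 3.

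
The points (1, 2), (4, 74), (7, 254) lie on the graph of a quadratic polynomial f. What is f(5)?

122

Write f(u) = au^2 + bu + c. Substituting each data point gives a linear system:
  a + b + c = 2
  16a + 4b + c = 74
  49a + 7b + c = 254
Solving the system yields a = 6, b = -6, c = 2.
So f(u) = 6u^2 - 6u + 2.
Then f(5) = 122.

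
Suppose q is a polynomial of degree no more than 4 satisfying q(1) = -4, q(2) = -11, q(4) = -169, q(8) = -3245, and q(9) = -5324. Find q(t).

q(t) = -t^4 + 2t^3 - 3t^2 + 3t - 5

Write q(t) = at^4 + bt^3 + ct^2 + dt + e. Substituting each data point gives a linear system:
  a + b + c + d + e = -4
  16a + 8b + 4c + 2d + e = -11
  256a + 64b + 16c + 4d + e = -169
  4096a + 512b + 64c + 8d + e = -3245
  6561a + 729b + 81c + 9d + e = -5324
Solving the system yields a = -1, b = 2, c = -3, d = 3, e = -5.
So q(t) = -t^4 + 2t^3 - 3t^2 + 3t - 5.
Check: q(8) = -3245. ✓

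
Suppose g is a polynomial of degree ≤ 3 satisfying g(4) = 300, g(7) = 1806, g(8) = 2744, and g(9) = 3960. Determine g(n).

Using the Lagrange interpolation formula with nodes 4, 7, 8, 9:
  L_0(n) = (n - 7)(n - 8)(n - 9) / -60
  L_1(n) = (n - 4)(n - 8)(n - 9) / 6
  L_2(n) = (n - 4)(n - 7)(n - 9) / -4
  L_3(n) = (n - 4)(n - 7)(n - 8) / 10
Then g(n) = 300·L_0(n) + 1806·L_1(n) + 2744·L_2(n) + 3960·L_3(n).
Expanding and collecting terms gives g(n) = 6n^3 - 5n^2 - n.
Check: g(8) = 2744. ✓

g(n) = 6n^3 - 5n^2 - n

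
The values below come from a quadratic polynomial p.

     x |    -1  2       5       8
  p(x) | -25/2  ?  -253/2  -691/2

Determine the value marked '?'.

-31/2

The 3 known points determine the degree-2 polynomial uniquely.
Write p(x) = ax^2 + bx + c. Substituting each data point gives a linear system:
  a - b + c = -25/2
  25a + 5b + c = -253/2
  64a + 8b + c = -691/2
Solving the system yields a = -6, b = 5, c = -3/2.
So p(x) = -6x^2 + 5x - 3/2.
Then p(2) = -31/2.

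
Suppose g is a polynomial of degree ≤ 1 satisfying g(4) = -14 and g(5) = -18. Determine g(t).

Write g(t) = at + b. Substituting each data point gives a linear system:
  4a + b = -14
  5a + b = -18
Solving the system yields a = -4, b = 2.
So g(t) = -4t + 2.
Check: g(4) = -14. ✓

g(t) = -4t + 2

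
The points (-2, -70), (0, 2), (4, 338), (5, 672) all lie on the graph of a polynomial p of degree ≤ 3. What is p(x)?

Write p(x) = ax^3 + bx^2 + cx + d. Substituting each data point gives a linear system:
  -8a + 4b - 2c + d = -70
  d = 2
  64a + 16b + 4c + d = 338
  125a + 25b + 5c + d = 672
Solving the system yields a = 6, b = -4, c = 4, d = 2.
So p(x) = 6x^3 - 4x^2 + 4x + 2.
Check: p(4) = 338. ✓

p(x) = 6x^3 - 4x^2 + 4x + 2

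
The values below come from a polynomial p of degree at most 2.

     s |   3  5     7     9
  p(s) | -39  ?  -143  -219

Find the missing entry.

-83

The 3 known points determine the degree-2 polynomial uniquely.
Write p(s) = as^2 + bs + c. Substituting each data point gives a linear system:
  9a + 3b + c = -39
  49a + 7b + c = -143
  81a + 9b + c = -219
Solving the system yields a = -2, b = -6, c = -3.
So p(s) = -2s² - 6s - 3.
Then p(5) = -83.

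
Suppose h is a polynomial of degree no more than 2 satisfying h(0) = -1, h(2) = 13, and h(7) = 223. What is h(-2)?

Write h(s) = as^2 + bs + c. Substituting each data point gives a linear system:
  c = -1
  4a + 2b + c = 13
  49a + 7b + c = 223
Solving the system yields a = 5, b = -3, c = -1.
So h(s) = 5s^2 - 3s - 1.
Then h(-2) = 25.

25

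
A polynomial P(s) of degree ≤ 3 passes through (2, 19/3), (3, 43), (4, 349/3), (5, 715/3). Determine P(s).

P(s) = 2s^3 + (1/3)s^2 - 3s - 5

Write P(s) = as^3 + bs^2 + cs + d. Substituting each data point gives a linear system:
  8a + 4b + 2c + d = 19/3
  27a + 9b + 3c + d = 43
  64a + 16b + 4c + d = 349/3
  125a + 25b + 5c + d = 715/3
Solving the system yields a = 2, b = 1/3, c = -3, d = -5.
So P(s) = 2s^3 + (1/3)s^2 - 3s - 5.
Check: P(4) = 349/3. ✓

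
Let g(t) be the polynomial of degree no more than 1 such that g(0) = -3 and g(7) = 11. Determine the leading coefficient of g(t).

Write g(t) = at + b. Substituting each data point gives a linear system:
  b = -3
  7a + b = 11
Solving the system yields a = 2, b = -3.
So g(t) = 2t - 3.
The leading coefficient is 2.

2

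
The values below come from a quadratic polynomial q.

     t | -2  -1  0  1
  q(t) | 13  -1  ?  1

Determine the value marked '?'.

-5

The 3 known points determine the degree-2 polynomial uniquely.
Write q(t) = at^2 + bt + c. Substituting each data point gives a linear system:
  4a - 2b + c = 13
  a - b + c = -1
  a + b + c = 1
Solving the system yields a = 5, b = 1, c = -5.
So q(t) = 5t^2 + t - 5.
Then q(0) = -5.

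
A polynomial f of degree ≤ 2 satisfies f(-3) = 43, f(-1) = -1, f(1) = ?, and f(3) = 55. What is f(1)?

3

On equispaced nodes a degree-2 polynomial has vanishing third forward difference, so
  - f(-3) + 3·f(-1) - 3·f(1) + f(3) = 0.
Substituting the known values and solving for f(1):
  -3·f(1) = -9
  f(1) = 3.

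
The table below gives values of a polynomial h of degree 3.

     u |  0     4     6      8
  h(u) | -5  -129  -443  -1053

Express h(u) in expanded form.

h(u) = -2u^3 - u^2 + 5u - 5

Using the Lagrange interpolation formula with nodes 0, 4, 6, 8:
  L_0(u) = (u - 4)(u - 6)(u - 8) / -192
  L_1(u) = u(u - 6)(u - 8) / 32
  L_2(u) = u(u - 4)(u - 8) / -24
  L_3(u) = u(u - 4)(u - 6) / 64
Then h(u) = -5·L_0(u) - 129·L_1(u) - 443·L_2(u) - 1053·L_3(u).
Expanding and collecting terms gives h(u) = -2u³ - u² + 5u - 5.
Check: h(8) = -1053. ✓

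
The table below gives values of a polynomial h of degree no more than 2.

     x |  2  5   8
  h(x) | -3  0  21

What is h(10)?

Using the Lagrange interpolation formula with nodes 2, 5, 8:
  L_0(x) = (x - 5)(x - 8) / 18
  L_1(x) = (x - 2)(x - 8) / -9
  L_2(x) = (x - 2)(x - 5) / 18
Then h(x) = -3·L_0(x) + 0·L_1(x) + 21·L_2(x).
Expanding and collecting terms gives h(x) = x^2 - 6x + 5.
Evaluating at x = 10: h(10) = 45.

45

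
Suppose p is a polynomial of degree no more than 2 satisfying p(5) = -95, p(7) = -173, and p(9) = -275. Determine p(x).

p(x) = -3x^2 - 3x - 5

Using the Lagrange interpolation formula with nodes 5, 7, 9:
  L_0(x) = (x - 7)(x - 9) / 8
  L_1(x) = (x - 5)(x - 9) / -4
  L_2(x) = (x - 5)(x - 7) / 8
Then p(x) = -95·L_0(x) - 173·L_1(x) - 275·L_2(x).
Expanding and collecting terms gives p(x) = -3x² - 3x - 5.
Check: p(9) = -275. ✓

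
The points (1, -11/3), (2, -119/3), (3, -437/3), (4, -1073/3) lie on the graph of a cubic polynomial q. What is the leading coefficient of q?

Write q(t) = at^3 + bt^2 + ct + d. Substituting each data point gives a linear system:
  a + b + c + d = -11/3
  8a + 4b + 2c + d = -119/3
  27a + 9b + 3c + d = -437/3
  64a + 16b + 4c + d = -1073/3
Solving the system yields a = -6, b = 1, c = 3, d = -5/3.
So q(t) = -6t³ + t² + 3t - 5/3.
The leading coefficient is -6.

-6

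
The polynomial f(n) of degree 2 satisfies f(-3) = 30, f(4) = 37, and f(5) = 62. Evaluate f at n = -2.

Using the Lagrange interpolation formula with nodes -3, 4, 5:
  L_0(n) = (n - 4)(n - 5) / 56
  L_1(n) = (n + 3)(n - 5) / -7
  L_2(n) = (n + 3)(n - 4) / 8
Then f(n) = 30·L_0(n) + 37·L_1(n) + 62·L_2(n).
Expanding and collecting terms gives f(n) = 3n² - 2n - 3.
Evaluating at n = -2: f(-2) = 13.

13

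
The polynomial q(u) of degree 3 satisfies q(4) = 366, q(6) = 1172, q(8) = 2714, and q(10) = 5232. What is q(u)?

Write q(u) = au^3 + bu^2 + cu + d. Substituting each data point gives a linear system:
  64a + 16b + 4c + d = 366
  216a + 36b + 6c + d = 1172
  512a + 64b + 8c + d = 2714
  1000a + 100b + 10c + d = 5232
Solving the system yields a = 5, b = 2, c = 3, d = 2.
So q(u) = 5u^3 + 2u^2 + 3u + 2.
Check: q(6) = 1172. ✓

q(u) = 5u^3 + 2u^2 + 3u + 2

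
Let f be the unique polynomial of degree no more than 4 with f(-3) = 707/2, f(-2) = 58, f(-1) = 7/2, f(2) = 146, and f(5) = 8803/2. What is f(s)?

Write f(s) = as^4 + bs^3 + cs^2 + ds + e. Substituting each data point gives a linear system:
  81a - 27b + 9c - 3d + e = 707/2
  16a - 8b + 4c - 2d + e = 58
  a - b + c - d + e = 7/2
  16a + 8b + 4c + 2d + e = 146
  625a + 125b + 25c + 5d + e = 8803/2
Solving the system yields a = 6, b = 5, c = 1/2, d = 2, e = 4.
So f(s) = 6s^4 + 5s^3 + (1/2)s^2 + 2s + 4.
Check: f(-2) = 58. ✓

f(s) = 6s^4 + 5s^3 + (1/2)s^2 + 2s + 4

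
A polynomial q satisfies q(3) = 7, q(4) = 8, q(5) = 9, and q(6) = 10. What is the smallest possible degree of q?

Forward differences of the values at n = 3, 4, 5, 6:
  q  : 7  8  9  10
  Δ  : 1  1  1
  Δ^2: 0  0
  Δ^3: 0
The first differences are constant (1) and nonzero, while all higher differences vanish, so the minimal degree is 1.

1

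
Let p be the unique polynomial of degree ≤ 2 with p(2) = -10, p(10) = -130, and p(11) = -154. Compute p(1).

-4

Write p(s) = as^2 + bs + c. Substituting each data point gives a linear system:
  4a + 2b + c = -10
  100a + 10b + c = -130
  121a + 11b + c = -154
Solving the system yields a = -1, b = -3, c = 0.
So p(s) = -s^2 - 3s.
Then p(1) = -4.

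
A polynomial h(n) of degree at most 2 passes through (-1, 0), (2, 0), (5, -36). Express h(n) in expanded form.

h(n) = -2n^2 + 2n + 4

Write h(n) = an^2 + bn + c. Substituting each data point gives a linear system:
  a - b + c = 0
  4a + 2b + c = 0
  25a + 5b + c = -36
Solving the system yields a = -2, b = 2, c = 4.
So h(n) = -2n^2 + 2n + 4.
Check: h(-1) = 0. ✓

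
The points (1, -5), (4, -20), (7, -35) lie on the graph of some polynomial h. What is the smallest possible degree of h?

1

Forward differences of the values at t = 1, 4, 7:
  h  : -5  -20  -35
  Δ  : -15  -15
  Δ^2: 0
The first differences are constant (-15) and nonzero, while all higher differences vanish, so the minimal degree is 1.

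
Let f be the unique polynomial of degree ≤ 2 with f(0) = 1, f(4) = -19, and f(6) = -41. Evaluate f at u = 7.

Using the Lagrange interpolation formula with nodes 0, 4, 6:
  L_0(u) = (u - 4)(u - 6) / 24
  L_1(u) = u(u - 6) / -8
  L_2(u) = u(u - 4) / 12
Then f(u) = 1·L_0(u) - 19·L_1(u) - 41·L_2(u).
Expanding and collecting terms gives f(u) = -u² - u + 1.
Evaluating at u = 7: f(7) = -55.

-55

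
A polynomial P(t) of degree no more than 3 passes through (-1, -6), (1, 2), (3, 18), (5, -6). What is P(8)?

-222

Forward differences of the values at t = -1, 1, 3, 5:
  P  : -6  2  18  -6
  Δ  : 8  16  -24
  Δ^2: 8  -40
  Δ^3: -48
The third differences are constant, confirming degree 3.
Interpolating (Newton forward form) and evaluating at t = 8 gives P(8) = -222.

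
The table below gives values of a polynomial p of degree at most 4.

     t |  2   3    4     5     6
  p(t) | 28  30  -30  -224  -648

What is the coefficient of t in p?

-1

Write p(t) = at^4 + bt^3 + ct^2 + dt + e. Substituting each data point gives a linear system:
  16a + 8b + 4c + 2d + e = 28
  81a + 27b + 9c + 3d + e = 30
  256a + 64b + 16c + 4d + e = -30
  625a + 125b + 25c + 5d + e = -224
  1296a + 216b + 36c + 6d + e = -648
Solving the system yields a = -1, b = 2, c = 6, d = -1, e = 6.
So p(t) = -t⁴ + 2t³ + 6t² - t + 6.
The coefficient of t is -1.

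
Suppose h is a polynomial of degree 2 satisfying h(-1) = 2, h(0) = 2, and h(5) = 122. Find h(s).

h(s) = 4s^2 + 4s + 2

Using the Lagrange interpolation formula with nodes -1, 0, 5:
  L_0(s) = s(s - 5) / 6
  L_1(s) = (s + 1)(s - 5) / -5
  L_2(s) = (s + 1)s / 30
Then h(s) = 2·L_0(s) + 2·L_1(s) + 122·L_2(s).
Expanding and collecting terms gives h(s) = 4s² + 4s + 2.
Check: h(5) = 122. ✓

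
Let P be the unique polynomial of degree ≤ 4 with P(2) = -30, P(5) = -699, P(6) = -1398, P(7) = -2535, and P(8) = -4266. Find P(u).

Using the Lagrange interpolation formula with nodes 2, 5, 6, 7, 8:
  L_0(u) = (u - 5)(u - 6)(u - 7)(u - 8) / 360
  L_1(u) = (u - 2)(u - 6)(u - 7)(u - 8) / -18
  L_2(u) = (u - 2)(u - 5)(u - 7)(u - 8) / 8
  L_3(u) = (u - 2)(u - 5)(u - 6)(u - 8) / -10
  L_4(u) = (u - 2)(u - 5)(u - 6)(u - 7) / 36
Then P(u) = -30·L_0(u) - 699·L_1(u) - 1398·L_2(u) - 2535·L_3(u) - 4266·L_4(u).
Expanding and collecting terms gives P(u) = -u⁴ - 2u² - 6u + 6.
Check: P(2) = -30. ✓

P(u) = -u^4 - 2u^2 - 6u + 6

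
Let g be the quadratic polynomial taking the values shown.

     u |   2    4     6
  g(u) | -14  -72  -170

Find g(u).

Using the Lagrange interpolation formula with nodes 2, 4, 6:
  L_0(u) = (u - 4)(u - 6) / 8
  L_1(u) = (u - 2)(u - 6) / -4
  L_2(u) = (u - 2)(u - 4) / 8
Then g(u) = -14·L_0(u) - 72·L_1(u) - 170·L_2(u).
Expanding and collecting terms gives g(u) = -5u^2 + u + 4.
Check: g(2) = -14. ✓

g(u) = -5u^2 + u + 4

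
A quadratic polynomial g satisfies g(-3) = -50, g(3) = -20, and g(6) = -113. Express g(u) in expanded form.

Write g(u) = au^2 + bu + c. Substituting each data point gives a linear system:
  9a - 3b + c = -50
  9a + 3b + c = -20
  36a + 6b + c = -113
Solving the system yields a = -4, b = 5, c = 1.
So g(u) = -4u^2 + 5u + 1.
Check: g(-3) = -50. ✓

g(u) = -4u^2 + 5u + 1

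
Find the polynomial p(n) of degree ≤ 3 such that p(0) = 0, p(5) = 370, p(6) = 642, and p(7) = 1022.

Write p(n) = an^3 + bn^2 + cn + d. Substituting each data point gives a linear system:
  d = 0
  125a + 25b + 5c + d = 370
  216a + 36b + 6c + d = 642
  343a + 49b + 7c + d = 1022
Solving the system yields a = 3, b = 0, c = -1, d = 0.
So p(n) = 3n^3 - n.
Check: p(7) = 1022. ✓

p(n) = 3n^3 - n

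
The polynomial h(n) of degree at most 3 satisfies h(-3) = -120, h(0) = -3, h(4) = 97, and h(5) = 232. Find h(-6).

Write h(n) = an^3 + bn^2 + cn + d. Substituting each data point gives a linear system:
  -27a + 9b - 3c + d = -120
  d = -3
  64a + 16b + 4c + d = 97
  125a + 25b + 5c + d = 232
Solving the system yields a = 3, b = -5, c = -3, d = -3.
So h(n) = 3n^3 - 5n^2 - 3n - 3.
Then h(-6) = -813.

-813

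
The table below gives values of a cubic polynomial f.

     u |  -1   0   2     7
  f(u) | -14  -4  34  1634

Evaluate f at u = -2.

-58

Write f(u) = au^3 + bu^2 + cu + d. Substituting each data point gives a linear system:
  -a + b - c + d = -14
  d = -4
  8a + 4b + 2c + d = 34
  343a + 49b + 7c + d = 1634
Solving the system yields a = 5, b = -2, c = 3, d = -4.
So f(u) = 5u³ - 2u² + 3u - 4.
Then f(-2) = -58.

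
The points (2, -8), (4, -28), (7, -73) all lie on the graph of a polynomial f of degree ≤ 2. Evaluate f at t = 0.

4

Write f(t) = at^2 + bt + c. Substituting each data point gives a linear system:
  4a + 2b + c = -8
  16a + 4b + c = -28
  49a + 7b + c = -73
Solving the system yields a = -1, b = -4, c = 4.
So f(t) = -t^2 - 4t + 4.
Then f(0) = 4.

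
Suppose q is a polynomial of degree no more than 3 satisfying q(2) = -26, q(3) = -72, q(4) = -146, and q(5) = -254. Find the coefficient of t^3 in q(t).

-1

Write q(t) = at^3 + bt^2 + ct + d. Substituting each data point gives a linear system:
  8a + 4b + 2c + d = -26
  27a + 9b + 3c + d = -72
  64a + 16b + 4c + d = -146
  125a + 25b + 5c + d = -254
Solving the system yields a = -1, b = -5, c = -2, d = 6.
So q(t) = -t^3 - 5t^2 - 2t + 6.
The leading coefficient is -1.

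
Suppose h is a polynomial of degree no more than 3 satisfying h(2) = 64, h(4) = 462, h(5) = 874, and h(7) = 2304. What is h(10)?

6504

Write h(t) = at^3 + bt^2 + ct + d. Substituting each data point gives a linear system:
  8a + 4b + 2c + d = 64
  64a + 16b + 4c + d = 462
  125a + 25b + 5c + d = 874
  343a + 49b + 7c + d = 2304
Solving the system yields a = 6, b = 5, c = 1, d = -6.
So h(t) = 6t³ + 5t² + t - 6.
Then h(10) = 6504.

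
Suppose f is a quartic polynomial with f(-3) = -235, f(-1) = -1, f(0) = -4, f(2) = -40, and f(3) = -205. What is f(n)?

Write f(n) = an^4 + bn^3 + cn^2 + dn + e. Substituting each data point gives a linear system:
  81a - 27b + 9c - 3d + e = -235
  a - b + c - d + e = -1
  e = -4
  16a + 8b + 4c + 2d + e = -40
  81a + 27b + 9c + 3d + e = -205
Solving the system yields a = -3, b = 1, c = 3, d = -4, e = -4.
So f(n) = -3n^4 + n^3 + 3n^2 - 4n - 4.
Check: f(-1) = -1. ✓

f(n) = -3n^4 + n^3 + 3n^2 - 4n - 4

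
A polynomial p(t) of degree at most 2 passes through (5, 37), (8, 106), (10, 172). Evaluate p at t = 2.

4

Write p(t) = at^2 + bt + c. Substituting each data point gives a linear system:
  25a + 5b + c = 37
  64a + 8b + c = 106
  100a + 10b + c = 172
Solving the system yields a = 2, b = -3, c = 2.
So p(t) = 2t² - 3t + 2.
Then p(2) = 4.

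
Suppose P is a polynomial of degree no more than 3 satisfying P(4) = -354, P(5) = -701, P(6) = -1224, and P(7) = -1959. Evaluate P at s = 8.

Write P(s) = as^3 + bs^2 + cs + d. Substituting each data point gives a linear system:
  64a + 16b + 4c + d = -354
  125a + 25b + 5c + d = -701
  216a + 36b + 6c + d = -1224
  343a + 49b + 7c + d = -1959
Solving the system yields a = -6, b = 2, c = 1, d = -6.
So P(s) = -6s^3 + 2s^2 + s - 6.
Then P(8) = -2942.

-2942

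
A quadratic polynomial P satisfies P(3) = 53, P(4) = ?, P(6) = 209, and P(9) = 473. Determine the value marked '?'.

93

The 3 known points determine the degree-2 polynomial uniquely.
Write P(t) = at^2 + bt + c. Substituting each data point gives a linear system:
  9a + 3b + c = 53
  36a + 6b + c = 209
  81a + 9b + c = 473
Solving the system yields a = 6, b = -2, c = 5.
So P(t) = 6t² - 2t + 5.
Then P(4) = 93.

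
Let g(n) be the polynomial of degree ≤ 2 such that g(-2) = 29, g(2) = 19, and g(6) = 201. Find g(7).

553/2

Using the Lagrange interpolation formula with nodes -2, 2, 6:
  L_0(n) = (n - 2)(n - 6) / 32
  L_1(n) = (n + 2)(n - 6) / -16
  L_2(n) = (n + 2)(n - 2) / 32
Then g(n) = 29·L_0(n) + 19·L_1(n) + 201·L_2(n).
Expanding and collecting terms gives g(n) = 6n^2 - (5/2)n.
Evaluating at n = 7: g(7) = 553/2.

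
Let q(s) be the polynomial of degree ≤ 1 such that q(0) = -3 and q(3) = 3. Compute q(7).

11

Write q(s) = as + b. Substituting each data point gives a linear system:
  b = -3
  3a + b = 3
Solving the system yields a = 2, b = -3.
So q(s) = 2s - 3.
Then q(7) = 11.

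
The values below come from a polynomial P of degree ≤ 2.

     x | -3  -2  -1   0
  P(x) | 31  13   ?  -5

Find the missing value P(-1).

1

The 3 known points determine the degree-2 polynomial uniquely.
Write P(x) = ax^2 + bx + c. Substituting each data point gives a linear system:
  9a - 3b + c = 31
  4a - 2b + c = 13
  c = -5
Solving the system yields a = 3, b = -3, c = -5.
So P(x) = 3x² - 3x - 5.
Then P(-1) = 1.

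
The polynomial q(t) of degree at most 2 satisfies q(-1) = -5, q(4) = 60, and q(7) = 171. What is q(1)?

3

Using the Lagrange interpolation formula with nodes -1, 4, 7:
  L_0(t) = (t - 4)(t - 7) / 40
  L_1(t) = (t + 1)(t - 7) / -15
  L_2(t) = (t + 1)(t - 4) / 24
Then q(t) = -5·L_0(t) + 60·L_1(t) + 171·L_2(t).
Expanding and collecting terms gives q(t) = 3t² + 4t - 4.
Evaluating at t = 1: q(1) = 3.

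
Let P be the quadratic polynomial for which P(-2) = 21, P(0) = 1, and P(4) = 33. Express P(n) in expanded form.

P(n) = 3n^2 - 4n + 1

Using the Lagrange interpolation formula with nodes -2, 0, 4:
  L_0(n) = n(n - 4) / 12
  L_1(n) = (n + 2)(n - 4) / -8
  L_2(n) = (n + 2)n / 24
Then P(n) = 21·L_0(n) + 1·L_1(n) + 33·L_2(n).
Expanding and collecting terms gives P(n) = 3n^2 - 4n + 1.
Check: P(4) = 33. ✓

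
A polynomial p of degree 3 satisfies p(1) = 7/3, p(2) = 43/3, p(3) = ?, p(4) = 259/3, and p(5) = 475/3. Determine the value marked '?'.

121/3

On equispaced nodes a degree-3 polynomial has vanishing fourth forward difference, so
  p(1) - 4·p(2) + 6·p(3) - 4·p(4) + p(5) = 0.
Substituting the known values and solving for p(3):
  6·p(3) = 242
  p(3) = 121/3.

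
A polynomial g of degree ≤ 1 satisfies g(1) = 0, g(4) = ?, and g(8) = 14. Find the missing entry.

The 2 known points determine the degree-1 polynomial uniquely.
Write g(t) = at + b. Substituting each data point gives a linear system:
  a + b = 0
  8a + b = 14
Solving the system yields a = 2, b = -2.
So g(t) = 2t - 2.
Then g(4) = 6.

6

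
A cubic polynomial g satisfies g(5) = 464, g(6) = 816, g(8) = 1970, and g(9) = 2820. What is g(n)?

Write g(n) = an^3 + bn^2 + cn + d. Substituting each data point gives a linear system:
  125a + 25b + 5c + d = 464
  216a + 36b + 6c + d = 816
  512a + 64b + 8c + d = 1970
  729a + 81b + 9c + d = 2820
Solving the system yields a = 4, b = -1, c = -1, d = -6.
So g(n) = 4n³ - n² - n - 6.
Check: g(8) = 1970. ✓

g(n) = 4n^3 - n^2 - n - 6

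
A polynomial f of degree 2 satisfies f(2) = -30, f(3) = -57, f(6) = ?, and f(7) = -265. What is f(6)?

-198

The 3 known points determine the degree-2 polynomial uniquely.
Write f(u) = au^2 + bu + c. Substituting each data point gives a linear system:
  4a + 2b + c = -30
  9a + 3b + c = -57
  49a + 7b + c = -265
Solving the system yields a = -5, b = -2, c = -6.
So f(u) = -5u² - 2u - 6.
Then f(6) = -198.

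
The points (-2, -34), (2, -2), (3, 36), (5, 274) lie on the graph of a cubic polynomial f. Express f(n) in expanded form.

Using the Lagrange interpolation formula with nodes -2, 2, 3, 5:
  L_0(n) = (n - 2)(n - 3)(n - 5) / -140
  L_1(n) = (n + 2)(n - 3)(n - 5) / 12
  L_2(n) = (n + 2)(n - 2)(n - 5) / -10
  L_3(n) = (n + 2)(n - 2)(n - 3) / 42
Then f(n) = -34·L_0(n) - 2·L_1(n) + 36·L_2(n) + 274·L_3(n).
Expanding and collecting terms gives f(n) = 3n^3 - 3n^2 - 4n - 6.
Check: f(5) = 274. ✓

f(n) = 3n^3 - 3n^2 - 4n - 6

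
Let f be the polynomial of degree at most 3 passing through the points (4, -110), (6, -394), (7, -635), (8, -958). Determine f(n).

Using the Lagrange interpolation formula with nodes 4, 6, 7, 8:
  L_0(n) = (n - 6)(n - 7)(n - 8) / -24
  L_1(n) = (n - 4)(n - 7)(n - 8) / 4
  L_2(n) = (n - 4)(n - 6)(n - 8) / -3
  L_3(n) = (n - 4)(n - 6)(n - 7) / 8
Then f(n) = -110·L_0(n) - 394·L_1(n) - 635·L_2(n) - 958·L_3(n).
Expanding and collecting terms gives f(n) = -2n³ + n² + 2.
Check: f(6) = -394. ✓

f(n) = -2n^3 + n^2 + 2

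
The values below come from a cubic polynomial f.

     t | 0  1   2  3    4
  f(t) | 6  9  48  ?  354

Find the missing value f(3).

The 4 known points determine the degree-3 polynomial uniquely.
Write f(t) = at^3 + bt^2 + ct + d. Substituting each data point gives a linear system:
  d = 6
  a + b + c + d = 9
  8a + 4b + 2c + d = 48
  64a + 16b + 4c + d = 354
Solving the system yields a = 5, b = 3, c = -5, d = 6.
So f(t) = 5t³ + 3t² - 5t + 6.
Then f(3) = 153.

153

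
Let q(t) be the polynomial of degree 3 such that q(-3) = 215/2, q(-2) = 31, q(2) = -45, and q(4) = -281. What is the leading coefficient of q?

-4

Write q(t) = at^3 + bt^2 + ct + d. Substituting each data point gives a linear system:
  -27a + 9b - 3c + d = 215/2
  -8a + 4b - 2c + d = 31
  8a + 4b + 2c + d = -45
  64a + 16b + 4c + d = -281
Solving the system yields a = -4, b = -1/2, c = -3, d = -5.
So q(t) = -4t^3 - (1/2)t^2 - 3t - 5.
The leading coefficient is -4.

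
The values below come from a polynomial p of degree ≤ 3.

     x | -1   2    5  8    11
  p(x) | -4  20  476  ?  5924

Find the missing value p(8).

2174

The 4 known points determine the degree-3 polynomial uniquely.
Write p(x) = ax^3 + bx^2 + cx + d. Substituting each data point gives a linear system:
  -a + b - c + d = -4
  8a + 4b + 2c + d = 20
  125a + 25b + 5c + d = 476
  1331a + 121b + 11c + d = 5924
Solving the system yields a = 5, b = -6, c = -1, d = 6.
So p(x) = 5x^3 - 6x^2 - x + 6.
Then p(8) = 2174.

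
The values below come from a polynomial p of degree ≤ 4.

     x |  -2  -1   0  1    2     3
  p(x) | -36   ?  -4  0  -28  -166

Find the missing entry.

-10

The 5 known points determine the degree-4 polynomial uniquely.
Write p(x) = ax^4 + bx^3 + cx^2 + dx + e. Substituting each data point gives a linear system:
  16a - 8b + 4c - 2d + e = -36
  e = -4
  a + b + c + d + e = 0
  16a + 8b + 4c + 2d + e = -28
  81a + 27b + 9c + 3d + e = -166
Solving the system yields a = -2, b = -1, c = 1, d = 6, e = -4.
So p(x) = -2x^4 - x^3 + x^2 + 6x - 4.
Then p(-1) = -10.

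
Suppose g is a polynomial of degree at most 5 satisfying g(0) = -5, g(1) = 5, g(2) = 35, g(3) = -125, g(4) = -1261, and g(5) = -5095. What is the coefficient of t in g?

Write g(t) = at^5 + bt^4 + ct^3 + dt^2 + et + k. Substituting each data point gives a linear system:
  k = -5
  a + b + c + d + e + k = 5
  32a + 16b + 8c + 4d + 2e + k = 35
  243a + 81b + 27c + 9d + 3e + k = -125
  1024a + 256b + 64c + 16d + 4e + k = -1261
  3125a + 625b + 125c + 25d + 5e + k = -5095
Solving the system yields a = -3, b = 6, c = 4, d = 1, e = 2, k = -5.
So g(t) = -3t^5 + 6t^4 + 4t^3 + t^2 + 2t - 5.
The coefficient of t is 2.

2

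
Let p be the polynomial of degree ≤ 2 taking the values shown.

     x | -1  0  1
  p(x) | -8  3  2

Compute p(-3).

-66

Forward differences of the values at x = -1, 0, 1:
  p  : -8  3  2
  Δ  : 11  -1
  Δ^2: -12
The second differences are constant, confirming degree 2.
Interpolating (Newton forward form) and evaluating at x = -3 gives p(-3) = -66.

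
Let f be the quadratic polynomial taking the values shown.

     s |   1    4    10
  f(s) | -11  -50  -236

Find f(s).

f(s) = -2s^2 - 3s - 6

Using the Lagrange interpolation formula with nodes 1, 4, 10:
  L_0(s) = (s - 4)(s - 10) / 27
  L_1(s) = (s - 1)(s - 10) / -18
  L_2(s) = (s - 1)(s - 4) / 54
Then f(s) = -11·L_0(s) - 50·L_1(s) - 236·L_2(s).
Expanding and collecting terms gives f(s) = -2s² - 3s - 6.
Check: f(10) = -236. ✓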